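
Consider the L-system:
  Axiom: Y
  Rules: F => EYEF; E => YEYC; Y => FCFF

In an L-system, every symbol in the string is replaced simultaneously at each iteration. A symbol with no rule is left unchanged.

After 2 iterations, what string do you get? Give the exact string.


Answer: EYEFCEYEFEYEF

Derivation:
Step 0: Y
Step 1: FCFF
Step 2: EYEFCEYEFEYEF


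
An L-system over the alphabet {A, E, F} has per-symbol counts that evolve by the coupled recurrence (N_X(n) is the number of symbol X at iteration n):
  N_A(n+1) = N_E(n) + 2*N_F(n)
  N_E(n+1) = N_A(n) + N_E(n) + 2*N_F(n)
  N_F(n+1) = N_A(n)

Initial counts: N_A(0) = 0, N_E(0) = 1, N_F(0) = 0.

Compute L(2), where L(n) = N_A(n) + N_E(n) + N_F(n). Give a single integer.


Step 0: N_A=0, N_E=1, N_F=0, L=1
Step 1: N_A=1, N_E=1, N_F=0, L=2
Step 2: N_A=1, N_E=2, N_F=1, L=4

Answer: 4


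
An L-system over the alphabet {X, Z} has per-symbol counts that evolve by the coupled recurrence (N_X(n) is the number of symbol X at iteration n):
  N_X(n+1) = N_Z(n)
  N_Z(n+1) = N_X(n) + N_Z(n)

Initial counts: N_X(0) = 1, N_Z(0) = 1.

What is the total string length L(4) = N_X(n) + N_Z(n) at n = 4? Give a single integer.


Step 0: N_X=1, N_Z=1, L=2
Step 1: N_X=1, N_Z=2, L=3
Step 2: N_X=2, N_Z=3, L=5
Step 3: N_X=3, N_Z=5, L=8
Step 4: N_X=5, N_Z=8, L=13

Answer: 13


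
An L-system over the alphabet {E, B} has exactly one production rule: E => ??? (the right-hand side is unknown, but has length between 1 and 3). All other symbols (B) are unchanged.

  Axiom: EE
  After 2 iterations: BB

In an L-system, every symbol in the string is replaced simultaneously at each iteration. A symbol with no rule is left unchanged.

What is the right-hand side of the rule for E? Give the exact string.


Answer: B

Derivation:
Trying E => B:
  Step 0: EE
  Step 1: BB
  Step 2: BB
Matches the given result.


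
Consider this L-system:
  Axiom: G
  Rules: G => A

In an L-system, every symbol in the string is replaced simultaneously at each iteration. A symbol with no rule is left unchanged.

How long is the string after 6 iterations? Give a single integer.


Step 0: length = 1
Step 1: length = 1
Step 2: length = 1
Step 3: length = 1
Step 4: length = 1
Step 5: length = 1
Step 6: length = 1

Answer: 1


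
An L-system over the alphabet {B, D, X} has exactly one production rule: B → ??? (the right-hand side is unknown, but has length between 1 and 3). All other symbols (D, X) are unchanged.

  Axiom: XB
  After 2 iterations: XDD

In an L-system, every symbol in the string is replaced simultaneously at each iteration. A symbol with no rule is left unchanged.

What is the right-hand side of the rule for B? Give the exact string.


Trying B → DD:
  Step 0: XB
  Step 1: XDD
  Step 2: XDD
Matches the given result.

Answer: DD


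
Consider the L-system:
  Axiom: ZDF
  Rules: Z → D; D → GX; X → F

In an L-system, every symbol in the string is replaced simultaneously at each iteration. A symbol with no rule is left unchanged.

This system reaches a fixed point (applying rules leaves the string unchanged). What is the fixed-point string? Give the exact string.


Step 0: ZDF
Step 1: DGXF
Step 2: GXGFF
Step 3: GFGFF
Step 4: GFGFF  (unchanged — fixed point at step 3)

Answer: GFGFF


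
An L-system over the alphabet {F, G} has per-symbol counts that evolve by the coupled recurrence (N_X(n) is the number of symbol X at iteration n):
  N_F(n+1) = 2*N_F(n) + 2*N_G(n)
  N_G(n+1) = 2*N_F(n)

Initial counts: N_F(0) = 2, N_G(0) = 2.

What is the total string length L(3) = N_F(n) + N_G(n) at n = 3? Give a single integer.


Answer: 128

Derivation:
Step 0: N_F=2, N_G=2, L=4
Step 1: N_F=8, N_G=4, L=12
Step 2: N_F=24, N_G=16, L=40
Step 3: N_F=80, N_G=48, L=128


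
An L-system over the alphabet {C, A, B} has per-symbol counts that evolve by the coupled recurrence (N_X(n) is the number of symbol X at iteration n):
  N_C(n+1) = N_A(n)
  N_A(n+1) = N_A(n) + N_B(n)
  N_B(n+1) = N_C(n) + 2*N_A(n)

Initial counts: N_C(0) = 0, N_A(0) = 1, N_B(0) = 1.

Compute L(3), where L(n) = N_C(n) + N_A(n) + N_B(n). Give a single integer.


Answer: 23

Derivation:
Step 0: N_C=0, N_A=1, N_B=1, L=2
Step 1: N_C=1, N_A=2, N_B=2, L=5
Step 2: N_C=2, N_A=4, N_B=5, L=11
Step 3: N_C=4, N_A=9, N_B=10, L=23


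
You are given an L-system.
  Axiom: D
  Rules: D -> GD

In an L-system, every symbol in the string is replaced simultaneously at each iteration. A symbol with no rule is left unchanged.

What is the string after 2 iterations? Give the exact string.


Answer: GGD

Derivation:
Step 0: D
Step 1: GD
Step 2: GGD


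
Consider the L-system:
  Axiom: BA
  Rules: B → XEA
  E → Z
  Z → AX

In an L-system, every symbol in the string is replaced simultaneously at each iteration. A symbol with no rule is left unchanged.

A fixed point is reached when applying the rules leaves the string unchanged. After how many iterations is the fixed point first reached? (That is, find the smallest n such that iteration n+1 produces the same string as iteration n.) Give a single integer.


Answer: 3

Derivation:
Step 0: BA
Step 1: XEAA
Step 2: XZAA
Step 3: XAXAA
Step 4: XAXAA  (unchanged — fixed point at step 3)


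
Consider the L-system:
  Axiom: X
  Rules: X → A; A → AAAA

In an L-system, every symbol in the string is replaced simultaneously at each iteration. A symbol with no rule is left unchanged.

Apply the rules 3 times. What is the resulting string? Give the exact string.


Step 0: X
Step 1: A
Step 2: AAAA
Step 3: AAAAAAAAAAAAAAAA

Answer: AAAAAAAAAAAAAAAA


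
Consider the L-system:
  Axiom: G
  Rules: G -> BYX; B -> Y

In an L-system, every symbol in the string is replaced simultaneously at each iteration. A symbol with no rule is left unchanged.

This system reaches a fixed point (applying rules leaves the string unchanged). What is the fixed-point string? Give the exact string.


Step 0: G
Step 1: BYX
Step 2: YYX
Step 3: YYX  (unchanged — fixed point at step 2)

Answer: YYX


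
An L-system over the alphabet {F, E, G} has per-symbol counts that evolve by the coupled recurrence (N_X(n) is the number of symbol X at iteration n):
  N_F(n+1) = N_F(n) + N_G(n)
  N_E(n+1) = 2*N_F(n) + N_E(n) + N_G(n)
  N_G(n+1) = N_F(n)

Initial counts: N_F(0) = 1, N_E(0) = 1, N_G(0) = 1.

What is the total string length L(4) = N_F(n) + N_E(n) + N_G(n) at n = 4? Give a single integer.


Step 0: N_F=1, N_E=1, N_G=1, L=3
Step 1: N_F=2, N_E=4, N_G=1, L=7
Step 2: N_F=3, N_E=9, N_G=2, L=14
Step 3: N_F=5, N_E=17, N_G=3, L=25
Step 4: N_F=8, N_E=30, N_G=5, L=43

Answer: 43


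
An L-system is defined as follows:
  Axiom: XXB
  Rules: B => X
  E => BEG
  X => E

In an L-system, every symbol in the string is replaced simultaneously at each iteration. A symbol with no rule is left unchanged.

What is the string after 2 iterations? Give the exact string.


Answer: BEGBEGE

Derivation:
Step 0: XXB
Step 1: EEX
Step 2: BEGBEGE


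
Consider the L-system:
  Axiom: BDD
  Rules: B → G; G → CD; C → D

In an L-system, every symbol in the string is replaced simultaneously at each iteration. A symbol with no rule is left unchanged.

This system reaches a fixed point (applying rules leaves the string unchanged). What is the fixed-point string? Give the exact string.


Step 0: BDD
Step 1: GDD
Step 2: CDDD
Step 3: DDDD
Step 4: DDDD  (unchanged — fixed point at step 3)

Answer: DDDD


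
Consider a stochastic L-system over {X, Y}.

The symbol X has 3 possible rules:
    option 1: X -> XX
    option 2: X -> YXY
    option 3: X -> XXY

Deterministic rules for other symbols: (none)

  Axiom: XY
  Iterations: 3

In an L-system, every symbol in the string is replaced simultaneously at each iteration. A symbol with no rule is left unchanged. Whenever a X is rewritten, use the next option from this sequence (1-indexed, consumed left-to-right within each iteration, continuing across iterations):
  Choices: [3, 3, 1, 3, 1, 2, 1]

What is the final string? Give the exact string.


Answer: XXYXXYYXYXXYY

Derivation:
Step 0: XY
Step 1: XXYY  (used choices [3])
Step 2: XXYXXYY  (used choices [3, 1])
Step 3: XXYXXYYXYXXYY  (used choices [3, 1, 2, 1])


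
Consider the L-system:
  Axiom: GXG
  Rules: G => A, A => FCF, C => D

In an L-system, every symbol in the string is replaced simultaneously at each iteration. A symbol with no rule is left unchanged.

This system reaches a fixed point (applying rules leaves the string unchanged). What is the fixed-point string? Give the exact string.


Answer: FDFXFDF

Derivation:
Step 0: GXG
Step 1: AXA
Step 2: FCFXFCF
Step 3: FDFXFDF
Step 4: FDFXFDF  (unchanged — fixed point at step 3)


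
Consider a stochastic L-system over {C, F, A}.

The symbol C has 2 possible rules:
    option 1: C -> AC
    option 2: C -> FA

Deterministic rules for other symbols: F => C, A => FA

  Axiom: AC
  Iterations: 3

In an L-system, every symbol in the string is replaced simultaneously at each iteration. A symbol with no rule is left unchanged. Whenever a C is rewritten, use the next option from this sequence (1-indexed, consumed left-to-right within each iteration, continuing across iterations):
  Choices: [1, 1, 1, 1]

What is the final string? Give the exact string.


Step 0: AC
Step 1: FAAC  (used choices [1])
Step 2: CFAFAAC  (used choices [1])
Step 3: ACCFACFAFAAC  (used choices [1, 1])

Answer: ACCFACFAFAAC


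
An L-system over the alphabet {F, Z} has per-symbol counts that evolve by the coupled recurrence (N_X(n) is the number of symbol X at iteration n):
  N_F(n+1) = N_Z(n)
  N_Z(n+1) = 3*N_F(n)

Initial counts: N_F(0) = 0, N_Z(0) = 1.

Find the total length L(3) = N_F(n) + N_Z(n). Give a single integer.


Step 0: N_F=0, N_Z=1, L=1
Step 1: N_F=1, N_Z=0, L=1
Step 2: N_F=0, N_Z=3, L=3
Step 3: N_F=3, N_Z=0, L=3

Answer: 3


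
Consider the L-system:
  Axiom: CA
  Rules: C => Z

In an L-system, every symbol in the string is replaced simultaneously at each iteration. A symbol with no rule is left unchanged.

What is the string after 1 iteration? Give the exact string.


Answer: ZA

Derivation:
Step 0: CA
Step 1: ZA


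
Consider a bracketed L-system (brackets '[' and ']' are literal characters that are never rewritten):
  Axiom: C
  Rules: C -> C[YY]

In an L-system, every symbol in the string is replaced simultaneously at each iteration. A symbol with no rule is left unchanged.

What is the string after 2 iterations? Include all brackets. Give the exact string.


Answer: C[YY][YY]

Derivation:
Step 0: C
Step 1: C[YY]
Step 2: C[YY][YY]


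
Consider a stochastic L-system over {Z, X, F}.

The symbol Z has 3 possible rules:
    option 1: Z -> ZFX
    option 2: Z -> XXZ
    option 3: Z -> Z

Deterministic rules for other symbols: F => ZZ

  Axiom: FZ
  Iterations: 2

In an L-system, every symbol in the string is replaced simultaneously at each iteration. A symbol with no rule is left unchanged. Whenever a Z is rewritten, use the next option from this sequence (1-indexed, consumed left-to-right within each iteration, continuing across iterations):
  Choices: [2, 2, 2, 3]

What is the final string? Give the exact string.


Answer: XXZXXZXXZ

Derivation:
Step 0: FZ
Step 1: ZZXXZ  (used choices [2])
Step 2: XXZXXZXXZ  (used choices [2, 2, 3])


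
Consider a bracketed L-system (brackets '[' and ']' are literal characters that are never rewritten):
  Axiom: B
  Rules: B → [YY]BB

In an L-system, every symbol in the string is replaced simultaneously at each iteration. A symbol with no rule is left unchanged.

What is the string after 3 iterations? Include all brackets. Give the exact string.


Answer: [YY][YY][YY]BB[YY]BB[YY][YY]BB[YY]BB

Derivation:
Step 0: B
Step 1: [YY]BB
Step 2: [YY][YY]BB[YY]BB
Step 3: [YY][YY][YY]BB[YY]BB[YY][YY]BB[YY]BB


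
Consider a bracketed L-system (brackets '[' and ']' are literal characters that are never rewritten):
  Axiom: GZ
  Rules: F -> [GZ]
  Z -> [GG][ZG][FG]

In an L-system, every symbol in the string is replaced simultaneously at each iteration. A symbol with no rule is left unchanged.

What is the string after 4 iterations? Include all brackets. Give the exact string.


Answer: G[GG][[GG][[GG][[GG][ZG][FG]G][[GZ]G]G][[G[GG][ZG][FG]]G]G][[G[GG][[GG][ZG][FG]G][[GZ]G]]G]

Derivation:
Step 0: GZ
Step 1: G[GG][ZG][FG]
Step 2: G[GG][[GG][ZG][FG]G][[GZ]G]
Step 3: G[GG][[GG][[GG][ZG][FG]G][[GZ]G]G][[G[GG][ZG][FG]]G]
Step 4: G[GG][[GG][[GG][[GG][ZG][FG]G][[GZ]G]G][[G[GG][ZG][FG]]G]G][[G[GG][[GG][ZG][FG]G][[GZ]G]]G]


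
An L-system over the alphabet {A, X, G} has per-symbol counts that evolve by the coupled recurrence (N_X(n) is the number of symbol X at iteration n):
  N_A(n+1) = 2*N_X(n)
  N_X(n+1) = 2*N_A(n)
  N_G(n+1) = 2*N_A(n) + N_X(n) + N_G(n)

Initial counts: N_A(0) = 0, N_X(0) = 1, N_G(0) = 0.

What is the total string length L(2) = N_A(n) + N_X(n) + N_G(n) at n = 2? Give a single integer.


Answer: 9

Derivation:
Step 0: N_A=0, N_X=1, N_G=0, L=1
Step 1: N_A=2, N_X=0, N_G=1, L=3
Step 2: N_A=0, N_X=4, N_G=5, L=9


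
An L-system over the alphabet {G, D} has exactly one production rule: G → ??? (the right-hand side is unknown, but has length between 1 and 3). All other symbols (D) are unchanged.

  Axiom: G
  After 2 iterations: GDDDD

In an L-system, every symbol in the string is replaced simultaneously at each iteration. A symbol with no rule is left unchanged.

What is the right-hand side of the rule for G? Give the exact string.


Trying G → GDD:
  Step 0: G
  Step 1: GDD
  Step 2: GDDDD
Matches the given result.

Answer: GDD


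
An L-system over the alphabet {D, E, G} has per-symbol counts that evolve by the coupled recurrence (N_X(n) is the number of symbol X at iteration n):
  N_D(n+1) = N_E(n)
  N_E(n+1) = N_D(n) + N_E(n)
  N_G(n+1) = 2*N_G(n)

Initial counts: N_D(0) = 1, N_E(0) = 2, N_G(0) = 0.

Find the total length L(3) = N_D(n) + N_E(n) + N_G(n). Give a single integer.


Answer: 13

Derivation:
Step 0: N_D=1, N_E=2, N_G=0, L=3
Step 1: N_D=2, N_E=3, N_G=0, L=5
Step 2: N_D=3, N_E=5, N_G=0, L=8
Step 3: N_D=5, N_E=8, N_G=0, L=13


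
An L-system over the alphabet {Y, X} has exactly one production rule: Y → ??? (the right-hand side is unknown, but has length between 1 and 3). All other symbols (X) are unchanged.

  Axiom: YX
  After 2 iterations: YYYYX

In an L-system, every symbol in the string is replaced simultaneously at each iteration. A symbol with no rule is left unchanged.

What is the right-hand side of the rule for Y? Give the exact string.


Answer: YY

Derivation:
Trying Y → YY:
  Step 0: YX
  Step 1: YYX
  Step 2: YYYYX
Matches the given result.


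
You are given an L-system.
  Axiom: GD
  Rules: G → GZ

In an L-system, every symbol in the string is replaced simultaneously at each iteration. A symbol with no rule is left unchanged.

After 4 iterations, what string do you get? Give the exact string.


Step 0: GD
Step 1: GZD
Step 2: GZZD
Step 3: GZZZD
Step 4: GZZZZD

Answer: GZZZZD


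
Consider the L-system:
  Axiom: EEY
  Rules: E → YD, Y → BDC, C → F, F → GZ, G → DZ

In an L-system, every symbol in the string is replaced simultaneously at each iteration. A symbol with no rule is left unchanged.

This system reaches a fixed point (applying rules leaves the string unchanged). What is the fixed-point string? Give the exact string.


Answer: BDDZZDBDDZZDBDDZZ

Derivation:
Step 0: EEY
Step 1: YDYDBDC
Step 2: BDCDBDCDBDF
Step 3: BDFDBDFDBDGZ
Step 4: BDGZDBDGZDBDDZZ
Step 5: BDDZZDBDDZZDBDDZZ
Step 6: BDDZZDBDDZZDBDDZZ  (unchanged — fixed point at step 5)


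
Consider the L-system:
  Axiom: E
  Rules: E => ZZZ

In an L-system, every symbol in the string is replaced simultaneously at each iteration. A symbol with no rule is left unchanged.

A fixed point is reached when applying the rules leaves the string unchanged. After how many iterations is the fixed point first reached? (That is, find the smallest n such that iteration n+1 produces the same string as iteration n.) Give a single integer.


Answer: 1

Derivation:
Step 0: E
Step 1: ZZZ
Step 2: ZZZ  (unchanged — fixed point at step 1)


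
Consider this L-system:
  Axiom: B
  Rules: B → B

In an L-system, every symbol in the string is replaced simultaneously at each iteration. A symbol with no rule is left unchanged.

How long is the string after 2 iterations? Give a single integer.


Step 0: length = 1
Step 1: length = 1
Step 2: length = 1

Answer: 1


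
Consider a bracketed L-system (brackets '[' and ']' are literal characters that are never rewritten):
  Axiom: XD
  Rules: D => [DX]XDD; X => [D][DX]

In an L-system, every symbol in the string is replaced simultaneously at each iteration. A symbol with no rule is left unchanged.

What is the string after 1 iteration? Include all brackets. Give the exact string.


Answer: [D][DX][DX]XDD

Derivation:
Step 0: XD
Step 1: [D][DX][DX]XDD


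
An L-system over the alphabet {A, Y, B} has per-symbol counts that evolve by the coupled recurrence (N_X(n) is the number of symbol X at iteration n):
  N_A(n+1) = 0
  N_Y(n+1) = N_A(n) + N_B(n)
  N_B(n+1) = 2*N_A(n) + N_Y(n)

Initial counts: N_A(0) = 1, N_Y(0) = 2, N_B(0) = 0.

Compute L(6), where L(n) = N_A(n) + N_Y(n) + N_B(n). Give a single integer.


Step 0: N_A=1, N_Y=2, N_B=0, L=3
Step 1: N_A=0, N_Y=1, N_B=4, L=5
Step 2: N_A=0, N_Y=4, N_B=1, L=5
Step 3: N_A=0, N_Y=1, N_B=4, L=5
Step 4: N_A=0, N_Y=4, N_B=1, L=5
Step 5: N_A=0, N_Y=1, N_B=4, L=5
Step 6: N_A=0, N_Y=4, N_B=1, L=5

Answer: 5


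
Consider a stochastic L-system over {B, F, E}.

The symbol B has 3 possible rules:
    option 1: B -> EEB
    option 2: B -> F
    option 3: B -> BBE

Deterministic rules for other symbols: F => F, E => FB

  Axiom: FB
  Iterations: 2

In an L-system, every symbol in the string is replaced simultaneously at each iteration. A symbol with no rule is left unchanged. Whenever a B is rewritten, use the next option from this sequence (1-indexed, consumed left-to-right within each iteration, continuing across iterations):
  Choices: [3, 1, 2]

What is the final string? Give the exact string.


Step 0: FB
Step 1: FBBE  (used choices [3])
Step 2: FEEBFFB  (used choices [1, 2])

Answer: FEEBFFB


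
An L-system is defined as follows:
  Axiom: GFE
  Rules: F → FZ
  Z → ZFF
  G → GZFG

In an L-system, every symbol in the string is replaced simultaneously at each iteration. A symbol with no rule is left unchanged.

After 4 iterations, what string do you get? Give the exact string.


Answer: GZFGZFFFZGZFGZFFFZFZFZZFFGZFGZFFFZGZFGZFFFZFZFZZFFFZZFFFZZFFZFFFZFZGZFGZFFFZGZFGZFFFZFZFZZFFGZFGZFFFZGZFGFZZFFZFFFZFZZFFFZFZFZZFFFZZFFE

Derivation:
Step 0: GFE
Step 1: GZFGFZE
Step 2: GZFGZFFFZGZFGFZZFFE
Step 3: GZFGZFFFZGZFGZFFFZFZFZZFFGZFGZFFFZGZFGFZZFFZFFFZFZE
Step 4: GZFGZFFFZGZFGZFFFZFZFZZFFGZFGZFFFZGZFGZFFFZFZFZZFFFZZFFFZZFFZFFFZFZGZFGZFFFZGZFGZFFFZFZFZZFFGZFGZFFFZGZFGFZZFFZFFFZFZZFFFZFZFZZFFFZZFFE


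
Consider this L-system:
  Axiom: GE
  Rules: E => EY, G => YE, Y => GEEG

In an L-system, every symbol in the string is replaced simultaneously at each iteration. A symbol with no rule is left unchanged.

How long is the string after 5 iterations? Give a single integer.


Step 0: length = 2
Step 1: length = 4
Step 2: length = 12
Step 3: length = 28
Step 4: length = 76
Step 5: length = 188

Answer: 188


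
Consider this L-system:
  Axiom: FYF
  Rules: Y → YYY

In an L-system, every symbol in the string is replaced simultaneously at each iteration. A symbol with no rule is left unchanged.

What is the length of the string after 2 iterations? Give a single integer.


Step 0: length = 3
Step 1: length = 5
Step 2: length = 11

Answer: 11


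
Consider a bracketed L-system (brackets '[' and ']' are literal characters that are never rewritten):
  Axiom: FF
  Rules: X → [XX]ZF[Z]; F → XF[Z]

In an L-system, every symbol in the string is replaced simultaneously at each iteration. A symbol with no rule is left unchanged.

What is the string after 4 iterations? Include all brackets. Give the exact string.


Step 0: FF
Step 1: XF[Z]XF[Z]
Step 2: [XX]ZF[Z]XF[Z][Z][XX]ZF[Z]XF[Z][Z]
Step 3: [[XX]ZF[Z][XX]ZF[Z]]ZXF[Z][Z][XX]ZF[Z]XF[Z][Z][Z][[XX]ZF[Z][XX]ZF[Z]]ZXF[Z][Z][XX]ZF[Z]XF[Z][Z][Z]
Step 4: [[[XX]ZF[Z][XX]ZF[Z]]ZXF[Z][Z][[XX]ZF[Z][XX]ZF[Z]]ZXF[Z][Z]]Z[XX]ZF[Z]XF[Z][Z][Z][[XX]ZF[Z][XX]ZF[Z]]ZXF[Z][Z][XX]ZF[Z]XF[Z][Z][Z][Z][[[XX]ZF[Z][XX]ZF[Z]]ZXF[Z][Z][[XX]ZF[Z][XX]ZF[Z]]ZXF[Z][Z]]Z[XX]ZF[Z]XF[Z][Z][Z][[XX]ZF[Z][XX]ZF[Z]]ZXF[Z][Z][XX]ZF[Z]XF[Z][Z][Z][Z]

Answer: [[[XX]ZF[Z][XX]ZF[Z]]ZXF[Z][Z][[XX]ZF[Z][XX]ZF[Z]]ZXF[Z][Z]]Z[XX]ZF[Z]XF[Z][Z][Z][[XX]ZF[Z][XX]ZF[Z]]ZXF[Z][Z][XX]ZF[Z]XF[Z][Z][Z][Z][[[XX]ZF[Z][XX]ZF[Z]]ZXF[Z][Z][[XX]ZF[Z][XX]ZF[Z]]ZXF[Z][Z]]Z[XX]ZF[Z]XF[Z][Z][Z][[XX]ZF[Z][XX]ZF[Z]]ZXF[Z][Z][XX]ZF[Z]XF[Z][Z][Z][Z]


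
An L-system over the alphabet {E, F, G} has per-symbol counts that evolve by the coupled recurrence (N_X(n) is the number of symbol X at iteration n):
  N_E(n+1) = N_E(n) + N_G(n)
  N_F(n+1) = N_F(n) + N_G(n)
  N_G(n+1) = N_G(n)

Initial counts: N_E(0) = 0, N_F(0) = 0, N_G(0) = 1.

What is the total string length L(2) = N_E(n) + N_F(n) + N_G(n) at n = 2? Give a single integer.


Answer: 5

Derivation:
Step 0: N_E=0, N_F=0, N_G=1, L=1
Step 1: N_E=1, N_F=1, N_G=1, L=3
Step 2: N_E=2, N_F=2, N_G=1, L=5


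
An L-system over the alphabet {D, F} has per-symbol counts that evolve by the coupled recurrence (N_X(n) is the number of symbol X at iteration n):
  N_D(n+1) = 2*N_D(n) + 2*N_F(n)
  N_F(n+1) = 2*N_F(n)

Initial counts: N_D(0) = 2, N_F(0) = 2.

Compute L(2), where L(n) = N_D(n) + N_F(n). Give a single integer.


Answer: 32

Derivation:
Step 0: N_D=2, N_F=2, L=4
Step 1: N_D=8, N_F=4, L=12
Step 2: N_D=24, N_F=8, L=32


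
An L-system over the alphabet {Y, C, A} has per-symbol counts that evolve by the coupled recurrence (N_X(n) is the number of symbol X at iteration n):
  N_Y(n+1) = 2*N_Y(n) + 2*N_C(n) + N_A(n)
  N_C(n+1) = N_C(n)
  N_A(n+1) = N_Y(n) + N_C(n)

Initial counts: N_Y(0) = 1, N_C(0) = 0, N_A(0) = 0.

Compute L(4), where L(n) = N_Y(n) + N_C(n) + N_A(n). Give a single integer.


Answer: 41

Derivation:
Step 0: N_Y=1, N_C=0, N_A=0, L=1
Step 1: N_Y=2, N_C=0, N_A=1, L=3
Step 2: N_Y=5, N_C=0, N_A=2, L=7
Step 3: N_Y=12, N_C=0, N_A=5, L=17
Step 4: N_Y=29, N_C=0, N_A=12, L=41


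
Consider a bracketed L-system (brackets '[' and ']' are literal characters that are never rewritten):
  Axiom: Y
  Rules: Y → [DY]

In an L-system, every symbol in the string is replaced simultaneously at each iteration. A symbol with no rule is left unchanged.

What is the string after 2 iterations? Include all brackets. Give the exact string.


Answer: [D[DY]]

Derivation:
Step 0: Y
Step 1: [DY]
Step 2: [D[DY]]


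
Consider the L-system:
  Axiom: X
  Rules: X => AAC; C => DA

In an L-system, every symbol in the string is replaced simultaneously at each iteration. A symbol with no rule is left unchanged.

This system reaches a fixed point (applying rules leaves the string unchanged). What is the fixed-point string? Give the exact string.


Step 0: X
Step 1: AAC
Step 2: AADA
Step 3: AADA  (unchanged — fixed point at step 2)

Answer: AADA


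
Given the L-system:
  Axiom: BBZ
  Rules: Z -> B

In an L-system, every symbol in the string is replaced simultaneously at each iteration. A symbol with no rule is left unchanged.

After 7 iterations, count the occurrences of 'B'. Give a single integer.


Step 0: BBZ  (2 'B')
Step 1: BBB  (3 'B')
Step 2: BBB  (3 'B')
Step 3: BBB  (3 'B')
Step 4: BBB  (3 'B')
Step 5: BBB  (3 'B')
Step 6: BBB  (3 'B')
Step 7: BBB  (3 'B')

Answer: 3


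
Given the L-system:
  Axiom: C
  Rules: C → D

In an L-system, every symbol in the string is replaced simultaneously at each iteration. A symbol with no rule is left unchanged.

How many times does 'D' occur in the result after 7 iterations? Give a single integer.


Answer: 1

Derivation:
Step 0: C  (0 'D')
Step 1: D  (1 'D')
Step 2: D  (1 'D')
Step 3: D  (1 'D')
Step 4: D  (1 'D')
Step 5: D  (1 'D')
Step 6: D  (1 'D')
Step 7: D  (1 'D')


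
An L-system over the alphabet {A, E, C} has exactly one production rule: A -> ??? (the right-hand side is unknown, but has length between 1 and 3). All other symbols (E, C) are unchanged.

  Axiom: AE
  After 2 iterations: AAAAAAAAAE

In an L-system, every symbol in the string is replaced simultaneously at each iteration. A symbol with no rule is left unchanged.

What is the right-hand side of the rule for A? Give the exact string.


Answer: AAA

Derivation:
Trying A -> AAA:
  Step 0: AE
  Step 1: AAAE
  Step 2: AAAAAAAAAE
Matches the given result.


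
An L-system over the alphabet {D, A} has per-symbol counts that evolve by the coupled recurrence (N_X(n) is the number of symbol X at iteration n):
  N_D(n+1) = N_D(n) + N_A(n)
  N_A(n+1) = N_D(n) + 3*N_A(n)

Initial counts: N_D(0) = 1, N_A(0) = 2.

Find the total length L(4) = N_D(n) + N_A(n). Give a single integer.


Answer: 396

Derivation:
Step 0: N_D=1, N_A=2, L=3
Step 1: N_D=3, N_A=7, L=10
Step 2: N_D=10, N_A=24, L=34
Step 3: N_D=34, N_A=82, L=116
Step 4: N_D=116, N_A=280, L=396


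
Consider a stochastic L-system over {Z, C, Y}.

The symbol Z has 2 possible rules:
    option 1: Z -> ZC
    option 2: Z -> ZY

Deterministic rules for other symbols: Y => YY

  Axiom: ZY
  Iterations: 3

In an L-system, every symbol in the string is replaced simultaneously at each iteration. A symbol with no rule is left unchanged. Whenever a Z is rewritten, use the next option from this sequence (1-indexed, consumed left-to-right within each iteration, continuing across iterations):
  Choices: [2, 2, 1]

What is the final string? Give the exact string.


Answer: ZCYYYYYYYYYYYYYY

Derivation:
Step 0: ZY
Step 1: ZYYY  (used choices [2])
Step 2: ZYYYYYYY  (used choices [2])
Step 3: ZCYYYYYYYYYYYYYY  (used choices [1])


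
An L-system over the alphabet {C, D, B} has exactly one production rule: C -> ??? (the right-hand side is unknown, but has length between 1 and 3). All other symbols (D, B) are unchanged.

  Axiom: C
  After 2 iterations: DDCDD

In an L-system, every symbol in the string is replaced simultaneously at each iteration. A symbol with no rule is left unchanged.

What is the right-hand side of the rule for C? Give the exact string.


Trying C -> DCD:
  Step 0: C
  Step 1: DCD
  Step 2: DDCDD
Matches the given result.

Answer: DCD


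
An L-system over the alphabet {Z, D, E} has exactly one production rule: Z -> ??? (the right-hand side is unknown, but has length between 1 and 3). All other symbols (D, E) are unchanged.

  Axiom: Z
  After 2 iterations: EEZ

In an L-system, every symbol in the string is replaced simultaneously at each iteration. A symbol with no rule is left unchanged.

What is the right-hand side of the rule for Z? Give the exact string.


Answer: EZ

Derivation:
Trying Z -> EZ:
  Step 0: Z
  Step 1: EZ
  Step 2: EEZ
Matches the given result.


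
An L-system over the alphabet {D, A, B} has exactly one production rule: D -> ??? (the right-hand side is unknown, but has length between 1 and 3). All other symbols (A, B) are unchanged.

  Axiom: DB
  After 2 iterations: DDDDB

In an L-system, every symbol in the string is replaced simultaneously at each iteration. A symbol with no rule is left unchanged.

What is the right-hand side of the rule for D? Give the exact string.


Answer: DD

Derivation:
Trying D -> DD:
  Step 0: DB
  Step 1: DDB
  Step 2: DDDDB
Matches the given result.


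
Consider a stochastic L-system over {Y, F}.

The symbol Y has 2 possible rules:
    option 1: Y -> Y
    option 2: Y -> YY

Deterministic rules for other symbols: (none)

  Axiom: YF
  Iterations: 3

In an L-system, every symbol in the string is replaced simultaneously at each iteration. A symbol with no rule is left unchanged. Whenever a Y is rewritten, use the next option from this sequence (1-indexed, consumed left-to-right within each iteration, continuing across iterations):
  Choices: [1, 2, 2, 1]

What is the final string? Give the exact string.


Answer: YYYF

Derivation:
Step 0: YF
Step 1: YF  (used choices [1])
Step 2: YYF  (used choices [2])
Step 3: YYYF  (used choices [2, 1])


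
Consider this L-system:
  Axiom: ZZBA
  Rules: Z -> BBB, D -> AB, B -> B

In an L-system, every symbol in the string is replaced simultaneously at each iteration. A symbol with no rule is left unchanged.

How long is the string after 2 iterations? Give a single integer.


Answer: 8

Derivation:
Step 0: length = 4
Step 1: length = 8
Step 2: length = 8


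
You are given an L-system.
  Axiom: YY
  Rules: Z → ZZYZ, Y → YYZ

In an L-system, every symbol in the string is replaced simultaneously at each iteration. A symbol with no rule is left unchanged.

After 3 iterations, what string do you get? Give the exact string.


Answer: YYZYYZZZYZYYZYYZZZYZZZYZZZYZYYZZZYZYYZYYZZZYZYYZYYZZZYZZZYZZZYZYYZZZYZ

Derivation:
Step 0: YY
Step 1: YYZYYZ
Step 2: YYZYYZZZYZYYZYYZZZYZ
Step 3: YYZYYZZZYZYYZYYZZZYZZZYZZZYZYYZZZYZYYZYYZZZYZYYZYYZZZYZZZYZZZYZYYZZZYZ


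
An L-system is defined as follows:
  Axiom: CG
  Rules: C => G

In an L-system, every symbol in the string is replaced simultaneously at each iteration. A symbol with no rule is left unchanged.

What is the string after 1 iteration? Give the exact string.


Step 0: CG
Step 1: GG

Answer: GG


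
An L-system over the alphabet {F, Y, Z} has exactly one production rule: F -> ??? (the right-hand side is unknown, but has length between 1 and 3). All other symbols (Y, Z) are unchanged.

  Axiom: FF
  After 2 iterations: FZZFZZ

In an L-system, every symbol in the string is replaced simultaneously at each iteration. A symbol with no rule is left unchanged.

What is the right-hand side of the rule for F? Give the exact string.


Answer: FZ

Derivation:
Trying F -> FZ:
  Step 0: FF
  Step 1: FZFZ
  Step 2: FZZFZZ
Matches the given result.


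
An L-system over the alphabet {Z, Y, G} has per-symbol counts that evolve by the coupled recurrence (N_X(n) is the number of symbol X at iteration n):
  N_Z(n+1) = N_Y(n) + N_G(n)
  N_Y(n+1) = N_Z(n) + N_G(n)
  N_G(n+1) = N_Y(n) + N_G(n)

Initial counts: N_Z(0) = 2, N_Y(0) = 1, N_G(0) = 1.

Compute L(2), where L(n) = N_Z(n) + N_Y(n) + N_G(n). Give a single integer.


Answer: 14

Derivation:
Step 0: N_Z=2, N_Y=1, N_G=1, L=4
Step 1: N_Z=2, N_Y=3, N_G=2, L=7
Step 2: N_Z=5, N_Y=4, N_G=5, L=14


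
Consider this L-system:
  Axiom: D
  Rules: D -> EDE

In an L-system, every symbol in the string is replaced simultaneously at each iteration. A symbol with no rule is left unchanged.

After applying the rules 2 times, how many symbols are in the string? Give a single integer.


Answer: 5

Derivation:
Step 0: length = 1
Step 1: length = 3
Step 2: length = 5


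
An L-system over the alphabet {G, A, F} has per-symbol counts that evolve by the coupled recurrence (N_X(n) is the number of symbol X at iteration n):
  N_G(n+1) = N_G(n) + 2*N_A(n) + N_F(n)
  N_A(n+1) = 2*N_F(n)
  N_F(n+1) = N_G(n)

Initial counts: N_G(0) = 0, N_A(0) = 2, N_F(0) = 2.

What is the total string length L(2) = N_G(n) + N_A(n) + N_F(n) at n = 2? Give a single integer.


Step 0: N_G=0, N_A=2, N_F=2, L=4
Step 1: N_G=6, N_A=4, N_F=0, L=10
Step 2: N_G=14, N_A=0, N_F=6, L=20

Answer: 20


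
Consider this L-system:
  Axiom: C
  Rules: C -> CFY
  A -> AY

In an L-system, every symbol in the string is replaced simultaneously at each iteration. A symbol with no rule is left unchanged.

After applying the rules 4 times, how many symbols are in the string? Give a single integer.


Answer: 9

Derivation:
Step 0: length = 1
Step 1: length = 3
Step 2: length = 5
Step 3: length = 7
Step 4: length = 9


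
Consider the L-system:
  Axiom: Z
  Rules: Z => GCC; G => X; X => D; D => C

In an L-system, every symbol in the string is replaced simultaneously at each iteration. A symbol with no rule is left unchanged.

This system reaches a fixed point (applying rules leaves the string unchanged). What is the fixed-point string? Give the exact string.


Step 0: Z
Step 1: GCC
Step 2: XCC
Step 3: DCC
Step 4: CCC
Step 5: CCC  (unchanged — fixed point at step 4)

Answer: CCC


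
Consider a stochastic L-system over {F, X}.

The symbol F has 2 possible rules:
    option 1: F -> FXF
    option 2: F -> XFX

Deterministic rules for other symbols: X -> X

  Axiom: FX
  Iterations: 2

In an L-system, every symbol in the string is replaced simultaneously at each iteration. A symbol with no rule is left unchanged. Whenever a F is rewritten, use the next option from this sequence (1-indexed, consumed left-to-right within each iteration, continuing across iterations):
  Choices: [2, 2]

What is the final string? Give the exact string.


Step 0: FX
Step 1: XFXX  (used choices [2])
Step 2: XXFXXX  (used choices [2])

Answer: XXFXXX


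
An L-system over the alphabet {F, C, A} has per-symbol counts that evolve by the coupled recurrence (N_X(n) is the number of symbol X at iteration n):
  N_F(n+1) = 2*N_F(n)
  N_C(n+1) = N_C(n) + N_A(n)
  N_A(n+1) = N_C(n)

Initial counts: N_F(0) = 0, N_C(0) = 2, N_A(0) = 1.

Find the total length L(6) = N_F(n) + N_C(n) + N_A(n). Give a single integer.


Step 0: N_F=0, N_C=2, N_A=1, L=3
Step 1: N_F=0, N_C=3, N_A=2, L=5
Step 2: N_F=0, N_C=5, N_A=3, L=8
Step 3: N_F=0, N_C=8, N_A=5, L=13
Step 4: N_F=0, N_C=13, N_A=8, L=21
Step 5: N_F=0, N_C=21, N_A=13, L=34
Step 6: N_F=0, N_C=34, N_A=21, L=55

Answer: 55


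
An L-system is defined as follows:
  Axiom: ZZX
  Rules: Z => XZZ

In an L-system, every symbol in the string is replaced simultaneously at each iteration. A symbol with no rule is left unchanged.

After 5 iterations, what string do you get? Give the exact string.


Answer: XXXXXZZXZZXXZZXZZXXXZZXZZXXZZXZZXXXXZZXZZXXZZXZZXXXZZXZZXXZZXZZXXXXXZZXZZXXZZXZZXXXZZXZZXXZZXZZXXXXZZXZZXXZZXZZXXXZZXZZXXZZXZZX

Derivation:
Step 0: ZZX
Step 1: XZZXZZX
Step 2: XXZZXZZXXZZXZZX
Step 3: XXXZZXZZXXZZXZZXXXZZXZZXXZZXZZX
Step 4: XXXXZZXZZXXZZXZZXXXZZXZZXXZZXZZXXXXZZXZZXXZZXZZXXXZZXZZXXZZXZZX
Step 5: XXXXXZZXZZXXZZXZZXXXZZXZZXXZZXZZXXXXZZXZZXXZZXZZXXXZZXZZXXZZXZZXXXXXZZXZZXXZZXZZXXXZZXZZXXZZXZZXXXXZZXZZXXZZXZZXXXZZXZZXXZZXZZX


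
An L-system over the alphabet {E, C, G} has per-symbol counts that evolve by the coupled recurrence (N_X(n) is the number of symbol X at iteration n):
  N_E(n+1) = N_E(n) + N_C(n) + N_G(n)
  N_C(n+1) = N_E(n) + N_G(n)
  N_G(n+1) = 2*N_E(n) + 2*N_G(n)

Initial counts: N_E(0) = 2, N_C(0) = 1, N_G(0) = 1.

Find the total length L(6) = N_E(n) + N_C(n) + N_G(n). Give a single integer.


Answer: 5116

Derivation:
Step 0: N_E=2, N_C=1, N_G=1, L=4
Step 1: N_E=4, N_C=3, N_G=6, L=13
Step 2: N_E=13, N_C=10, N_G=20, L=43
Step 3: N_E=43, N_C=33, N_G=66, L=142
Step 4: N_E=142, N_C=109, N_G=218, L=469
Step 5: N_E=469, N_C=360, N_G=720, L=1549
Step 6: N_E=1549, N_C=1189, N_G=2378, L=5116


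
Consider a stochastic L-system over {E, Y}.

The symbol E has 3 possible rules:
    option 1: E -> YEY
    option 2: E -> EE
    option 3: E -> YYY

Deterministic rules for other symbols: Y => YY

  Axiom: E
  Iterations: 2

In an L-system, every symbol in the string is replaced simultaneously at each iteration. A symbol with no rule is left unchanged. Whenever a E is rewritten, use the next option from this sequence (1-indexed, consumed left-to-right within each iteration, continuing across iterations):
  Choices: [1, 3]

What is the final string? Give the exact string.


Step 0: E
Step 1: YEY  (used choices [1])
Step 2: YYYYYYY  (used choices [3])

Answer: YYYYYYY


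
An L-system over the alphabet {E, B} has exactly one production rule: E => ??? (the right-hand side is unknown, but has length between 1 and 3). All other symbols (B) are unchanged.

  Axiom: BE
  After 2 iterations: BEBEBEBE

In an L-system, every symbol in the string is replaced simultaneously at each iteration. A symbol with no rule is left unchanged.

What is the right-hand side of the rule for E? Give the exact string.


Trying E => EBE:
  Step 0: BE
  Step 1: BEBE
  Step 2: BEBEBEBE
Matches the given result.

Answer: EBE


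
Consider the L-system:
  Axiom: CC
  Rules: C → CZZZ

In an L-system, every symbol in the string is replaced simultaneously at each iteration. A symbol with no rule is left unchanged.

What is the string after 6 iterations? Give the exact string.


Answer: CZZZZZZZZZZZZZZZZZZCZZZZZZZZZZZZZZZZZZ

Derivation:
Step 0: CC
Step 1: CZZZCZZZ
Step 2: CZZZZZZCZZZZZZ
Step 3: CZZZZZZZZZCZZZZZZZZZ
Step 4: CZZZZZZZZZZZZCZZZZZZZZZZZZ
Step 5: CZZZZZZZZZZZZZZZCZZZZZZZZZZZZZZZ
Step 6: CZZZZZZZZZZZZZZZZZZCZZZZZZZZZZZZZZZZZZ


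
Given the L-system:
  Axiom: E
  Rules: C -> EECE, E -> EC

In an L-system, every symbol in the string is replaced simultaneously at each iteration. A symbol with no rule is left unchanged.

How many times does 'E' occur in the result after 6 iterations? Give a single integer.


Answer: 208

Derivation:
Step 0: E  (1 'E')
Step 1: EC  (1 'E')
Step 2: ECEECE  (4 'E')
Step 3: ECEECEECECEECEEC  (10 'E')
Step 4: ECEECEECECEECEECECEECEECEECEECECEECEECECEECE  (28 'E')
Step 5: ECEECEECECEECEECECEECEECEECEECECEECEECECEECEECEECEECECEECEECECEECEECECEECEECECEECEECEECEECECEECEECECEECEECEECEECECEECEEC  (76 'E')
Step 6: ECEECEECECEECEECECEECEECEECEECECEECEECECEECEECEECEECECEECEECECEECEECECEECEECECEECEECEECEECECEECEECECEECEECEECEECECEECEECECEECEECECEECEECECEECEECEECEECECEECEECECEECEECEECEECECEECEECECEECEECEECEECECEECEECECEECEECEECEECECEECEECECEECEECECEECEECECEECEECEECEECECEECEECECEECEECEECEECECEECEECECEECEECECEECEECECEECEECEECEECECEECEECECEECE  (208 'E')


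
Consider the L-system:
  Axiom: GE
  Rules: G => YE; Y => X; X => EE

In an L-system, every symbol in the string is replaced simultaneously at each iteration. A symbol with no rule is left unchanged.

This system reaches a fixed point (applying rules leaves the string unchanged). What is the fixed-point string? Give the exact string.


Answer: EEEE

Derivation:
Step 0: GE
Step 1: YEE
Step 2: XEE
Step 3: EEEE
Step 4: EEEE  (unchanged — fixed point at step 3)


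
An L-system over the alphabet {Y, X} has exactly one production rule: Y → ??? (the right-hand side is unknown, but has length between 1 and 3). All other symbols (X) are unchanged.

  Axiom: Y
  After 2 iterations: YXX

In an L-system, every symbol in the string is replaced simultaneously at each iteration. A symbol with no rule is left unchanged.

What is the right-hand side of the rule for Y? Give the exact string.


Answer: YX

Derivation:
Trying Y → YX:
  Step 0: Y
  Step 1: YX
  Step 2: YXX
Matches the given result.


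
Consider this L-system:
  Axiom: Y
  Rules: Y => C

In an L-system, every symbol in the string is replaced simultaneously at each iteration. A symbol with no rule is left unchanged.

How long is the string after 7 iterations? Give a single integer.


Step 0: length = 1
Step 1: length = 1
Step 2: length = 1
Step 3: length = 1
Step 4: length = 1
Step 5: length = 1
Step 6: length = 1
Step 7: length = 1

Answer: 1


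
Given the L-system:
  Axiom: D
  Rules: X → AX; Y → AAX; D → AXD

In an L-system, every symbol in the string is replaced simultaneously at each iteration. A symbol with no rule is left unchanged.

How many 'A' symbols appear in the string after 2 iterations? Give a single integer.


Answer: 3

Derivation:
Step 0: D  (0 'A')
Step 1: AXD  (1 'A')
Step 2: AAXAXD  (3 'A')


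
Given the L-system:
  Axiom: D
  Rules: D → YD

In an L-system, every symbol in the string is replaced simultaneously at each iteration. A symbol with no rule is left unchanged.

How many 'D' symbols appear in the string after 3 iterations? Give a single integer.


Answer: 1

Derivation:
Step 0: D  (1 'D')
Step 1: YD  (1 'D')
Step 2: YYD  (1 'D')
Step 3: YYYD  (1 'D')


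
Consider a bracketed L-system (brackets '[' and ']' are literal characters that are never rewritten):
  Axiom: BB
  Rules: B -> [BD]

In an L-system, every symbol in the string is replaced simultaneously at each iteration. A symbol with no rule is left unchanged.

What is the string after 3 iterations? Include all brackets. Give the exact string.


Answer: [[[BD]D]D][[[BD]D]D]

Derivation:
Step 0: BB
Step 1: [BD][BD]
Step 2: [[BD]D][[BD]D]
Step 3: [[[BD]D]D][[[BD]D]D]
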